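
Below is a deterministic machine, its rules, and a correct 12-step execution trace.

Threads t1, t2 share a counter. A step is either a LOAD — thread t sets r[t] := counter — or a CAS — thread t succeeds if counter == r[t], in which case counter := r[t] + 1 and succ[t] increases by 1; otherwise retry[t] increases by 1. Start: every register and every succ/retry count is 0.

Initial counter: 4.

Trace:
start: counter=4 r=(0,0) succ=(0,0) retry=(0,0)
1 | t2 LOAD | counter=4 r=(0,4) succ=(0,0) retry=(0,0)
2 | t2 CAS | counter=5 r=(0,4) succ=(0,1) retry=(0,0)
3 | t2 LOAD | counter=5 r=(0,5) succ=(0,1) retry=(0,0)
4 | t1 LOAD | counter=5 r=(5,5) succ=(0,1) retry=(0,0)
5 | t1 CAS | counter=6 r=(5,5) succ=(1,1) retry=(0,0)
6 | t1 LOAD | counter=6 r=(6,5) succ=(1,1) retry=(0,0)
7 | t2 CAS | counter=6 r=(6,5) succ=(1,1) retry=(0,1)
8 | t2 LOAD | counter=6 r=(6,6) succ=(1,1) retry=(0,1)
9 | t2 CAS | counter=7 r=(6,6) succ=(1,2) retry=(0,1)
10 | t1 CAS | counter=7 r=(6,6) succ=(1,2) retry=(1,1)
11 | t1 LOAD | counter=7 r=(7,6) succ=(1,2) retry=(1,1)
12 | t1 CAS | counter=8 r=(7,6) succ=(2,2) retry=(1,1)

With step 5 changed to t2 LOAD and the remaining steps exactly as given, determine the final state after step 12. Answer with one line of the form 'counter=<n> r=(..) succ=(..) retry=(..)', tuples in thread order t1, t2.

(re-executing from step 5 with the substitution; state before step 5: counter=5 r=(5,5) succ=(0,1) retry=(0,0))
5 | t2 LOAD | counter=5 r=(5,5) succ=(0,1) retry=(0,0)
6 | t1 LOAD | counter=5 r=(5,5) succ=(0,1) retry=(0,0)
7 | t2 CAS | counter=6 r=(5,5) succ=(0,2) retry=(0,0)
8 | t2 LOAD | counter=6 r=(5,6) succ=(0,2) retry=(0,0)
9 | t2 CAS | counter=7 r=(5,6) succ=(0,3) retry=(0,0)
10 | t1 CAS | counter=7 r=(5,6) succ=(0,3) retry=(1,0)
11 | t1 LOAD | counter=7 r=(7,6) succ=(0,3) retry=(1,0)
12 | t1 CAS | counter=8 r=(7,6) succ=(1,3) retry=(1,0)

counter=8 r=(7,6) succ=(1,3) retry=(1,0)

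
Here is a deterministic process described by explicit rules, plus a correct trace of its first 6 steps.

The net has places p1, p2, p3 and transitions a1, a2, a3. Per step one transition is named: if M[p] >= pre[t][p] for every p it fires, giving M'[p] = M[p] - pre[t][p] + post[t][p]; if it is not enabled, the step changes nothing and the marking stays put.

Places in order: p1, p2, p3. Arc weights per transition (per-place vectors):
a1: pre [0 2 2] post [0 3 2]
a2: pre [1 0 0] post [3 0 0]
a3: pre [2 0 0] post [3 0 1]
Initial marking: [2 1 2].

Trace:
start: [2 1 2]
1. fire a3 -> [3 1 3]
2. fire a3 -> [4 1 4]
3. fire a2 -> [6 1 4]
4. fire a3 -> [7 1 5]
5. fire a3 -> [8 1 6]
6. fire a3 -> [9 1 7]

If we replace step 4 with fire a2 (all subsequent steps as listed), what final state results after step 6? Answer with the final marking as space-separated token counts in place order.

(re-executing from step 4 with the substitution; state before step 4: [6 1 4])
4. fire a2 -> [8 1 4]
5. fire a3 -> [9 1 5]
6. fire a3 -> [10 1 6]

10 1 6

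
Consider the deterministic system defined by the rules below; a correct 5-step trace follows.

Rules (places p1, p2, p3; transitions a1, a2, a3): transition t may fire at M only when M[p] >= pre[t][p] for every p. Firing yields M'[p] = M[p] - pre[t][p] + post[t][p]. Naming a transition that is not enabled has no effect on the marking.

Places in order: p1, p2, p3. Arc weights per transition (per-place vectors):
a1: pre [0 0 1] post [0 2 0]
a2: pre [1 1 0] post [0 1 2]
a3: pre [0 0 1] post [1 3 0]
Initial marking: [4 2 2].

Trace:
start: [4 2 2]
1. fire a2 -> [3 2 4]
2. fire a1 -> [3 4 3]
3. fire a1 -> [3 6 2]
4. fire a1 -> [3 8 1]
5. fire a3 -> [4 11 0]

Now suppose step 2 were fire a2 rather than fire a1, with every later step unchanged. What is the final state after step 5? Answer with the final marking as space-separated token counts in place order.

(re-executing from step 2 with the substitution; state before step 2: [3 2 4])
2. fire a2 -> [2 2 6]
3. fire a1 -> [2 4 5]
4. fire a1 -> [2 6 4]
5. fire a3 -> [3 9 3]

3 9 3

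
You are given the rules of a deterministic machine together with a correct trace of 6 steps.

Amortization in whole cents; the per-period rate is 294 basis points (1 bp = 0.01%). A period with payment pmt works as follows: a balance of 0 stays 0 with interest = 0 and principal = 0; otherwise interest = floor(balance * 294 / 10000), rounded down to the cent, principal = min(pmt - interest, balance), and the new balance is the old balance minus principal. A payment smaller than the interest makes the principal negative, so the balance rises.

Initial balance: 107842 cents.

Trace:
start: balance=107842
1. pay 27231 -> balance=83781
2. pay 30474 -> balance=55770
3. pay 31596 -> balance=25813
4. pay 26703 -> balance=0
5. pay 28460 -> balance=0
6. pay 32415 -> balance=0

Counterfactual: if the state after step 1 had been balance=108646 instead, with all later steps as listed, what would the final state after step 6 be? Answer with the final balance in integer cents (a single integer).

state after step 1 := balance=108646
2. pay 30474 -> balance=81366
3. pay 31596 -> balance=52162
4. pay 26703 -> balance=26992
5. pay 28460 -> balance=0
6. pay 32415 -> balance=0

0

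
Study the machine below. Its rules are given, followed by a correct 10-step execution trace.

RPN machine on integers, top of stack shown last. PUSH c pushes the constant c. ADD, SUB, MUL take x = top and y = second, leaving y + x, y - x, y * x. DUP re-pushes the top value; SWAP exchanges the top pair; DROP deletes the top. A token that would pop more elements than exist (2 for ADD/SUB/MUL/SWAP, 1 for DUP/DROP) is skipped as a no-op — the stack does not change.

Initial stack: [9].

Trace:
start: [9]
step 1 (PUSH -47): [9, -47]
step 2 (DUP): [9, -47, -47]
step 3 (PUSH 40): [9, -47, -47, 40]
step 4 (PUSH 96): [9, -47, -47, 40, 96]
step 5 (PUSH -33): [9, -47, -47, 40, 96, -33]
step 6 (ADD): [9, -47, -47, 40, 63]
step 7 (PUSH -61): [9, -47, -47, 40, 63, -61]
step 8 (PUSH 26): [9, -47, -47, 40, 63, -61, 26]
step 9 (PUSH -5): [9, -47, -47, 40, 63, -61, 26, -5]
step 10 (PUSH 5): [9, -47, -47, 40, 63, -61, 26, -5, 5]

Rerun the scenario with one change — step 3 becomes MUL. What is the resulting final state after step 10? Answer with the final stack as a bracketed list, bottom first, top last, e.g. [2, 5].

(re-executing from step 3 with the substitution; state before step 3: [9, -47, -47])
step 3 (MUL): [9, 2209]
step 4 (PUSH 96): [9, 2209, 96]
step 5 (PUSH -33): [9, 2209, 96, -33]
step 6 (ADD): [9, 2209, 63]
step 7 (PUSH -61): [9, 2209, 63, -61]
step 8 (PUSH 26): [9, 2209, 63, -61, 26]
step 9 (PUSH -5): [9, 2209, 63, -61, 26, -5]
step 10 (PUSH 5): [9, 2209, 63, -61, 26, -5, 5]

[9, 2209, 63, -61, 26, -5, 5]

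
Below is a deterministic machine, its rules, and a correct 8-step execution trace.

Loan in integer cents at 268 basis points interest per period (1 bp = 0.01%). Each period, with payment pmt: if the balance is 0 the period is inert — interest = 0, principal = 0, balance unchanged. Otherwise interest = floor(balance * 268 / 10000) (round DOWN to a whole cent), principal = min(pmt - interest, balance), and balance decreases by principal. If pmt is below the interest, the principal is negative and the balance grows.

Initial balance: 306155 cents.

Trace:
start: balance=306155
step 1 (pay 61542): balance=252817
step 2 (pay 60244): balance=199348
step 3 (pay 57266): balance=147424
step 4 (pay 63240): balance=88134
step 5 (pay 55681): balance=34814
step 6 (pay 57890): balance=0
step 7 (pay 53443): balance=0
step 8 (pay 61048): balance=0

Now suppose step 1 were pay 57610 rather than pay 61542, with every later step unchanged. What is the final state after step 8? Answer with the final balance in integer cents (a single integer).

0

(re-executing from step 1 with the substitution; state before step 1: balance=306155)
step 1 (pay 57610): balance=256749
step 2 (pay 60244): balance=203385
step 3 (pay 57266): balance=151569
step 4 (pay 63240): balance=92391
step 5 (pay 55681): balance=39186
step 6 (pay 57890): balance=0
step 7 (pay 53443): balance=0
step 8 (pay 61048): balance=0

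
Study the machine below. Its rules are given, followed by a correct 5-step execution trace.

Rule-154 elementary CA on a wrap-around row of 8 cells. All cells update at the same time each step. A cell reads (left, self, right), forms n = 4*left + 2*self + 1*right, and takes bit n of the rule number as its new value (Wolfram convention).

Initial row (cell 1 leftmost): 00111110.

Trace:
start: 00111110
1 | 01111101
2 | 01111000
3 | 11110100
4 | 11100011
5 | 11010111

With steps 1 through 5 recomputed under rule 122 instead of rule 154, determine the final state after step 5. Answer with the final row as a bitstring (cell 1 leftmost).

(re-executing steps 1..5 under rule 122; state before step 1: 00111110)
1 | 01100011
2 | 11110111
3 | 00011100
4 | 00110110
5 | 01111111

01111111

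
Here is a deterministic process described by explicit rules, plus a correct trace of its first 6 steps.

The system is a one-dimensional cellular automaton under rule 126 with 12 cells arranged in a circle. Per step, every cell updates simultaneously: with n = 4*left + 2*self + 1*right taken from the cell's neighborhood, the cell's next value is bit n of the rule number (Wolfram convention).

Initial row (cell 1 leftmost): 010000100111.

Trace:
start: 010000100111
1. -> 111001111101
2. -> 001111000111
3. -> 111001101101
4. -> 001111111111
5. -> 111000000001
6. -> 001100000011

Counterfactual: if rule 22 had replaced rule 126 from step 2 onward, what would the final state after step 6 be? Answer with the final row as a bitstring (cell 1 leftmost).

110000111001

(re-executing steps 2..6 under rule 22; state before step 2: 111001111101)
2. -> 000110000000
3. -> 001001000000
4. -> 011111100000
5. -> 100000010000
6. -> 110000111001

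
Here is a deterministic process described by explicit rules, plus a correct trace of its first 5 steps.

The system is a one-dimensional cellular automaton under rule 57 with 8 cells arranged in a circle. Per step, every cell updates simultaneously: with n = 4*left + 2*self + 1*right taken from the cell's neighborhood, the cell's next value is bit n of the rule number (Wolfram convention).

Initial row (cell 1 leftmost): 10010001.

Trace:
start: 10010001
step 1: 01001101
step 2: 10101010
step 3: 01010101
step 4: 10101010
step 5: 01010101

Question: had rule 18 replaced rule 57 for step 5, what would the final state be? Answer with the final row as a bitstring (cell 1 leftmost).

(re-executing step 5 under rule 18; state before step 5: 10101010)
step 5: 00000000

00000000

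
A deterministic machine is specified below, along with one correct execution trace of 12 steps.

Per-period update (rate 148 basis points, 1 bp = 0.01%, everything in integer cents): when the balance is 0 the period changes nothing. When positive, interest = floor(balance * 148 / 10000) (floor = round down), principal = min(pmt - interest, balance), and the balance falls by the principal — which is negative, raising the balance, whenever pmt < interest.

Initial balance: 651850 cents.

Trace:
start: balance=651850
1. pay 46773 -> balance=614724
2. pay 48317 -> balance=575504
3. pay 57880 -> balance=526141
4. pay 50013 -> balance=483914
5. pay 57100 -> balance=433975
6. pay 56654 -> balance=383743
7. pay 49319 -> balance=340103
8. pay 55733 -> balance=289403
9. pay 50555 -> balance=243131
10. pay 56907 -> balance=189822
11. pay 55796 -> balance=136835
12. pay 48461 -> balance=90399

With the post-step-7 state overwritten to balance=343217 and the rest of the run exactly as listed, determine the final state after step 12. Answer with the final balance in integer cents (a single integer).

93749

state after step 7 := balance=343217
8. pay 55733 -> balance=292563
9. pay 50555 -> balance=246337
10. pay 56907 -> balance=193075
11. pay 55796 -> balance=140136
12. pay 48461 -> balance=93749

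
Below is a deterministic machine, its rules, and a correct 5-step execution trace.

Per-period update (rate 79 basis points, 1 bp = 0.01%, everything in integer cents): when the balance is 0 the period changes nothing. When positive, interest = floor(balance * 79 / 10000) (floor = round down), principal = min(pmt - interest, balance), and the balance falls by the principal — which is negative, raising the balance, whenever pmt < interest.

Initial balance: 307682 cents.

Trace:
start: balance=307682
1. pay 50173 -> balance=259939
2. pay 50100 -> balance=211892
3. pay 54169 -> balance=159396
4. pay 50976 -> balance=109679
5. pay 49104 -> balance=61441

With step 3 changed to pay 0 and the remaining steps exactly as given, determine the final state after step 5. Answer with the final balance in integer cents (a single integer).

(re-executing from step 3 with the substitution; state before step 3: balance=211892)
3. pay 0 -> balance=213565
4. pay 50976 -> balance=164276
5. pay 49104 -> balance=116469

116469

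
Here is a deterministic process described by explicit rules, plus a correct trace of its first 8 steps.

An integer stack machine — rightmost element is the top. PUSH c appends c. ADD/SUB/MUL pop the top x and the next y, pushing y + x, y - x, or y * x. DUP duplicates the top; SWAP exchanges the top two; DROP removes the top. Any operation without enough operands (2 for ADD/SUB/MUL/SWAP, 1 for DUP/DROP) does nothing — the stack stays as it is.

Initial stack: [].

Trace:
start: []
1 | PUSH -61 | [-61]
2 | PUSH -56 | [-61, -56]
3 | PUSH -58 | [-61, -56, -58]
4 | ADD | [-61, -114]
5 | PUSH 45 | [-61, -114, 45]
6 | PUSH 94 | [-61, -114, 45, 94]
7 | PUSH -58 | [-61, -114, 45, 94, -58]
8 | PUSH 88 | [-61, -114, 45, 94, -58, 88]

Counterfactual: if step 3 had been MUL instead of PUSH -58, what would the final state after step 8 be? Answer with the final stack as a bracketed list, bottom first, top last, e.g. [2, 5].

(re-executing from step 3 with the substitution; state before step 3: [-61, -56])
3 | MUL | [3416]
4 | ADD | [3416]
5 | PUSH 45 | [3416, 45]
6 | PUSH 94 | [3416, 45, 94]
7 | PUSH -58 | [3416, 45, 94, -58]
8 | PUSH 88 | [3416, 45, 94, -58, 88]

[3416, 45, 94, -58, 88]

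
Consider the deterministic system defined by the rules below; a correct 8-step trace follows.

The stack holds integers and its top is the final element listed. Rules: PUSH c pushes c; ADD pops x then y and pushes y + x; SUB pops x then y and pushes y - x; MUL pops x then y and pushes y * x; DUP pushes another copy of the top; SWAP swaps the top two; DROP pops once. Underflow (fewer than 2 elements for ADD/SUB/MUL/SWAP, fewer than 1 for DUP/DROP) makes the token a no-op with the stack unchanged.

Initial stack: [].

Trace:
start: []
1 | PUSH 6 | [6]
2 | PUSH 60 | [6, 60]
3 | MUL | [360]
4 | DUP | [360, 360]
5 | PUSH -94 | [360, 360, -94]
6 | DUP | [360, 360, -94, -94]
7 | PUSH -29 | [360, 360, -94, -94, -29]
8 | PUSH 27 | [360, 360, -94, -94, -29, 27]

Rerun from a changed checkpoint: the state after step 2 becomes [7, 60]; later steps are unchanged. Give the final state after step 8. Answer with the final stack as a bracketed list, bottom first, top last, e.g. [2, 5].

[420, 420, -94, -94, -29, 27]

state after step 2 := [7, 60]
3 | MUL | [420]
4 | DUP | [420, 420]
5 | PUSH -94 | [420, 420, -94]
6 | DUP | [420, 420, -94, -94]
7 | PUSH -29 | [420, 420, -94, -94, -29]
8 | PUSH 27 | [420, 420, -94, -94, -29, 27]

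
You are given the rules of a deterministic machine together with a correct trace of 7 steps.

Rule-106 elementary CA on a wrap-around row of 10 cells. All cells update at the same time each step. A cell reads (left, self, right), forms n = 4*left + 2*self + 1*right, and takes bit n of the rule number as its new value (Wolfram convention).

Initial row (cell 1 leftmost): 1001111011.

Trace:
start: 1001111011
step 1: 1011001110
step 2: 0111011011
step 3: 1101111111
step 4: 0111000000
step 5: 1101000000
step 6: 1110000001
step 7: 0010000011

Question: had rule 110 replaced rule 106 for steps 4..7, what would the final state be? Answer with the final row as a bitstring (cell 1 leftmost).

(re-executing steps 4..7 under rule 110; state before step 4: 1101111111)
step 4: 0111000000
step 5: 1101000000
step 6: 1111000001
step 7: 0001000011

0001000011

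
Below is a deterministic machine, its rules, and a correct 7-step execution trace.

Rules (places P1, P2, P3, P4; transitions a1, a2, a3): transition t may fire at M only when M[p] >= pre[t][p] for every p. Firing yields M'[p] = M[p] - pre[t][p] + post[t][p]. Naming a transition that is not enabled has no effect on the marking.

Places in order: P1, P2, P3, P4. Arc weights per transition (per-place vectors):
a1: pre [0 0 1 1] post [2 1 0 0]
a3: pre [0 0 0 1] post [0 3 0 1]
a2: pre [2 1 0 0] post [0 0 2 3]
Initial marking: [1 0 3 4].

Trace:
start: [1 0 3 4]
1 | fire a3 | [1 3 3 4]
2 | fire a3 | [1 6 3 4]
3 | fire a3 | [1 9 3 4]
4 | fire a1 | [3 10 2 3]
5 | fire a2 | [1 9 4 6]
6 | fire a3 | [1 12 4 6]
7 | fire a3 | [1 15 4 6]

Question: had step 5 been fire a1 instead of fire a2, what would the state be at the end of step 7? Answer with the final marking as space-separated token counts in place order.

(re-executing from step 5 with the substitution; state before step 5: [3 10 2 3])
5 | fire a1 | [5 11 1 2]
6 | fire a3 | [5 14 1 2]
7 | fire a3 | [5 17 1 2]

5 17 1 2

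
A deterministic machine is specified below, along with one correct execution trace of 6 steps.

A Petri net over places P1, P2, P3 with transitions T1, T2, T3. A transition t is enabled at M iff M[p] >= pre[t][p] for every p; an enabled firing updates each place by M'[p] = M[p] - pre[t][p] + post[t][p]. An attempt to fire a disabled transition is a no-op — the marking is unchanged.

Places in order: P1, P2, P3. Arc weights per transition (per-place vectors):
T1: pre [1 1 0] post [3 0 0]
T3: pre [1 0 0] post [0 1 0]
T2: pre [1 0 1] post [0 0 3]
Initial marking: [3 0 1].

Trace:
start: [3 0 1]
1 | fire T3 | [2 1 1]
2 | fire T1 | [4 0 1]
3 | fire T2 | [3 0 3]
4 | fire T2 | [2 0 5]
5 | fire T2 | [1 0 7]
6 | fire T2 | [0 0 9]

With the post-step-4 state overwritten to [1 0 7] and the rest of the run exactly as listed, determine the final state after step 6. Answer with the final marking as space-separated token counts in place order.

state after step 4 := [1 0 7]
5 | fire T2 | [0 0 9]
6 | fire T2 | [0 0 9]

0 0 9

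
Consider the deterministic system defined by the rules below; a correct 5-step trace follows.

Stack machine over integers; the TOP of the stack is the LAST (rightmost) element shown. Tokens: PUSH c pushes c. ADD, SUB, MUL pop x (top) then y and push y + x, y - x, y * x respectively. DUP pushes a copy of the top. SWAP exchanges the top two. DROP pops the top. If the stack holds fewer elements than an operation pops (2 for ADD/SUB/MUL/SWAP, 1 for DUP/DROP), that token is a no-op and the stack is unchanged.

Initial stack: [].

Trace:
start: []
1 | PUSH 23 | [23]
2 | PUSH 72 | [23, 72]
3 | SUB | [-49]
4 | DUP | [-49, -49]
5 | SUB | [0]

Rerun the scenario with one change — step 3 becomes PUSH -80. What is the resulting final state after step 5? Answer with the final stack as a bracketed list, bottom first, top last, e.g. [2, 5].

(re-executing from step 3 with the substitution; state before step 3: [23, 72])
3 | PUSH -80 | [23, 72, -80]
4 | DUP | [23, 72, -80, -80]
5 | SUB | [23, 72, 0]

[23, 72, 0]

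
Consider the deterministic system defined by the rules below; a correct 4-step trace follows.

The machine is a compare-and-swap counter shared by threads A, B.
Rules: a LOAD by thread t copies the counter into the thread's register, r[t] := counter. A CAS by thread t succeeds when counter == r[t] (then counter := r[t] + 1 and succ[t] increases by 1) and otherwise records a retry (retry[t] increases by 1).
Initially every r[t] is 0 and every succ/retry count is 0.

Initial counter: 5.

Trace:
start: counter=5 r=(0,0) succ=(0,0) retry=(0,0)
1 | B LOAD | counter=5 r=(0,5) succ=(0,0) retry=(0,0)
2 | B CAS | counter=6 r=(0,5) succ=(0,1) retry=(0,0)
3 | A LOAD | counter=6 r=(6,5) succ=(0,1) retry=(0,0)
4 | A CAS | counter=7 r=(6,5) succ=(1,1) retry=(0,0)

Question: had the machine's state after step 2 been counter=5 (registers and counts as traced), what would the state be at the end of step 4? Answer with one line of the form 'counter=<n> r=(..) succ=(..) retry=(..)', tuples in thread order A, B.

counter=6 r=(5,5) succ=(1,1) retry=(0,0)

state after step 2 := counter=5 r=(0,5) succ=(0,1) retry=(0,0)
3 | A LOAD | counter=5 r=(5,5) succ=(0,1) retry=(0,0)
4 | A CAS | counter=6 r=(5,5) succ=(1,1) retry=(0,0)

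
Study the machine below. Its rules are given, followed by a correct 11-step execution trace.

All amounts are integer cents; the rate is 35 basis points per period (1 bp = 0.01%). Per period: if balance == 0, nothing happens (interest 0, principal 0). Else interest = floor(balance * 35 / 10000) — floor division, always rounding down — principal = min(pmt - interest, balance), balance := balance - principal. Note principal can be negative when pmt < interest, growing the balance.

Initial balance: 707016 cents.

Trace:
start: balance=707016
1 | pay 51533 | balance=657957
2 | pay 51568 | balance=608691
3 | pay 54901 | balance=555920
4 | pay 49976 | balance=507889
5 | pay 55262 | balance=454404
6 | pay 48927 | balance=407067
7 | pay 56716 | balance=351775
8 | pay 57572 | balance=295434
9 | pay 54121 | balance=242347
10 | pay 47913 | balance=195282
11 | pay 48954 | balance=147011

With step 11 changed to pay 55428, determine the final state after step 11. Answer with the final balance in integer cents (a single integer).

(re-executing from step 11 with the substitution; state before step 11: balance=195282)
11 | pay 55428 | balance=140537

140537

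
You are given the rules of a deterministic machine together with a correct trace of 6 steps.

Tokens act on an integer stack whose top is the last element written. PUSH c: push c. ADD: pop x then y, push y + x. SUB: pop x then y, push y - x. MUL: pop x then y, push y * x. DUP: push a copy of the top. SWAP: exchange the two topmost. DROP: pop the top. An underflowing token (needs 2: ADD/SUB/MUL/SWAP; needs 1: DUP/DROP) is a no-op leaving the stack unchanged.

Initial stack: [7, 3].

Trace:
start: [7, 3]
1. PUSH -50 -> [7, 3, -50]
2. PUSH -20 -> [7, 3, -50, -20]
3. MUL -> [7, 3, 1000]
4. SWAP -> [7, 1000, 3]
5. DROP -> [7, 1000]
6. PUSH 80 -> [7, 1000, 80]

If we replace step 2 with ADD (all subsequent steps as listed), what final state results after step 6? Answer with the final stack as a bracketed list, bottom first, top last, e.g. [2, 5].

[80]

(re-executing from step 2 with the substitution; state before step 2: [7, 3, -50])
2. ADD -> [7, -47]
3. MUL -> [-329]
4. SWAP -> [-329]
5. DROP -> []
6. PUSH 80 -> [80]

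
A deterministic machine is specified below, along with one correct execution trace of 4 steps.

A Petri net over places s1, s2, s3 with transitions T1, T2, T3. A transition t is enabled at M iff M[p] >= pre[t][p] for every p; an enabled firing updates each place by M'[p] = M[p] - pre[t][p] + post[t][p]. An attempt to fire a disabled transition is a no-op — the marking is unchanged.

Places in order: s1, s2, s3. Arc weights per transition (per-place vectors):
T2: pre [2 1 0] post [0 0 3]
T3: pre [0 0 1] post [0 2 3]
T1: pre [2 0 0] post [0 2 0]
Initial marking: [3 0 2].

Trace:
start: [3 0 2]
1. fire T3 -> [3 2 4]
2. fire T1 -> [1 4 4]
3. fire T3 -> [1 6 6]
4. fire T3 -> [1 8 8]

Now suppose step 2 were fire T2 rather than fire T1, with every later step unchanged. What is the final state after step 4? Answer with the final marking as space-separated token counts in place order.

1 5 11

(re-executing from step 2 with the substitution; state before step 2: [3 2 4])
2. fire T2 -> [1 1 7]
3. fire T3 -> [1 3 9]
4. fire T3 -> [1 5 11]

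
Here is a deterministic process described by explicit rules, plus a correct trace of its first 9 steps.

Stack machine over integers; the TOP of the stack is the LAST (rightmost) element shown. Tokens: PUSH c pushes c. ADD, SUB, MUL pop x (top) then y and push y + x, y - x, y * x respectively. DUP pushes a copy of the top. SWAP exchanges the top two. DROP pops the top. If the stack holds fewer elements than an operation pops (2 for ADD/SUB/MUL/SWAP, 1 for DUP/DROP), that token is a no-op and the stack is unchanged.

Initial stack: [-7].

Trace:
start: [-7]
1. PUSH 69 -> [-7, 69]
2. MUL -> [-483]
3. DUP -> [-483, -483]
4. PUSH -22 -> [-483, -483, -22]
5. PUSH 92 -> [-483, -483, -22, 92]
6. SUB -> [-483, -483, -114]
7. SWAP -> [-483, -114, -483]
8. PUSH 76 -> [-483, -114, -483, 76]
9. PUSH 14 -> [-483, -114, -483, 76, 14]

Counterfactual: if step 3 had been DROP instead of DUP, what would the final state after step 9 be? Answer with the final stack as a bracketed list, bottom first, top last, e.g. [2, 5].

[-114, 76, 14]

(re-executing from step 3 with the substitution; state before step 3: [-483])
3. DROP -> []
4. PUSH -22 -> [-22]
5. PUSH 92 -> [-22, 92]
6. SUB -> [-114]
7. SWAP -> [-114]
8. PUSH 76 -> [-114, 76]
9. PUSH 14 -> [-114, 76, 14]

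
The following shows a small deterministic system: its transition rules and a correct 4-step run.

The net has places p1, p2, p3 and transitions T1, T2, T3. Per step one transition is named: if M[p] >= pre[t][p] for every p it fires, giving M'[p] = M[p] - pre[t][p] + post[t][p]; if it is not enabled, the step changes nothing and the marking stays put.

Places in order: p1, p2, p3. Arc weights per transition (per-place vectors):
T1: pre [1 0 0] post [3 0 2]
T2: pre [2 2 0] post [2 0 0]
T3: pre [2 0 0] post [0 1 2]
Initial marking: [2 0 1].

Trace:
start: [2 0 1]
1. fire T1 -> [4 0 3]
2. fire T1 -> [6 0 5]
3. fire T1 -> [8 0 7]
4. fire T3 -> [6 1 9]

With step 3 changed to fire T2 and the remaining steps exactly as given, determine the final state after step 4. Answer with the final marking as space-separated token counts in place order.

(re-executing from step 3 with the substitution; state before step 3: [6 0 5])
3. fire T2 -> [6 0 5]
4. fire T3 -> [4 1 7]

4 1 7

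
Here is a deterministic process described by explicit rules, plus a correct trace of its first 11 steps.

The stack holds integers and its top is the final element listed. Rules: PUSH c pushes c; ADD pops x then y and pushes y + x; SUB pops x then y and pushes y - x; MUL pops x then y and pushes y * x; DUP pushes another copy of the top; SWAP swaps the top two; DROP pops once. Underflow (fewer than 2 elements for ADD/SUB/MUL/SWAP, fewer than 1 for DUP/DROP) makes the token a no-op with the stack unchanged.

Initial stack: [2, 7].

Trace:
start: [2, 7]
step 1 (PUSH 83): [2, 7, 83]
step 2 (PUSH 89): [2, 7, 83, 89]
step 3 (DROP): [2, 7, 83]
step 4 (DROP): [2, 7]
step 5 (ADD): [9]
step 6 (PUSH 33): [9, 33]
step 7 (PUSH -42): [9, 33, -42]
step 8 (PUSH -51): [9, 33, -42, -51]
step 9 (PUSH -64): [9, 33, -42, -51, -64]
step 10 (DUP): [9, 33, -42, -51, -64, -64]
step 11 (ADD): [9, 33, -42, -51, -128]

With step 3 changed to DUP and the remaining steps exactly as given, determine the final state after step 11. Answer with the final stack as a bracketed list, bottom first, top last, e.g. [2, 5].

[2, 7, 172, 33, -42, -51, -128]

(re-executing from step 3 with the substitution; state before step 3: [2, 7, 83, 89])
step 3 (DUP): [2, 7, 83, 89, 89]
step 4 (DROP): [2, 7, 83, 89]
step 5 (ADD): [2, 7, 172]
step 6 (PUSH 33): [2, 7, 172, 33]
step 7 (PUSH -42): [2, 7, 172, 33, -42]
step 8 (PUSH -51): [2, 7, 172, 33, -42, -51]
step 9 (PUSH -64): [2, 7, 172, 33, -42, -51, -64]
step 10 (DUP): [2, 7, 172, 33, -42, -51, -64, -64]
step 11 (ADD): [2, 7, 172, 33, -42, -51, -128]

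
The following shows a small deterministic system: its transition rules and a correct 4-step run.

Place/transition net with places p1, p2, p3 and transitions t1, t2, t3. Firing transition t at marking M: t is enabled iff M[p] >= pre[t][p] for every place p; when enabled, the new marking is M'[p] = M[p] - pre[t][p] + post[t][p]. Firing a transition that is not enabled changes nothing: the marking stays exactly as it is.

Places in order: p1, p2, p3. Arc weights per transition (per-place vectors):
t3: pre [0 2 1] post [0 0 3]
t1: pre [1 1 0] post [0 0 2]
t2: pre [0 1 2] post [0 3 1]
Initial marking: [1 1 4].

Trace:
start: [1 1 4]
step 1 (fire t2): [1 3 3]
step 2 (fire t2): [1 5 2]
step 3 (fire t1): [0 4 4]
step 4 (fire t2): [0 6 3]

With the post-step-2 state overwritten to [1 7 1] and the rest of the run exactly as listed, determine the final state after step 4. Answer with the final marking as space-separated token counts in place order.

state after step 2 := [1 7 1]
step 3 (fire t1): [0 6 3]
step 4 (fire t2): [0 8 2]

0 8 2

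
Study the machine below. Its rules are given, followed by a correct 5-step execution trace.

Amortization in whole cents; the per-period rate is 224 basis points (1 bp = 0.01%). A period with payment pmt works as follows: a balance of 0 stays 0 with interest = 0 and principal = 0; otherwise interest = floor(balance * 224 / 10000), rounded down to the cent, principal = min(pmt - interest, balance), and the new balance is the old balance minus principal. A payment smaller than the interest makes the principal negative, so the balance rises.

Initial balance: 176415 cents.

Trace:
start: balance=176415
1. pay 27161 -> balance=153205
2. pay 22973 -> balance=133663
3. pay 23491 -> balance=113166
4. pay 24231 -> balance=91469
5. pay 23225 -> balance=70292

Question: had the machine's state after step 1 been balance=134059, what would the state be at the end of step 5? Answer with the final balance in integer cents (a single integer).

state after step 1 := balance=134059
2. pay 22973 -> balance=114088
3. pay 23491 -> balance=93152
4. pay 24231 -> balance=71007
5. pay 23225 -> balance=49372

49372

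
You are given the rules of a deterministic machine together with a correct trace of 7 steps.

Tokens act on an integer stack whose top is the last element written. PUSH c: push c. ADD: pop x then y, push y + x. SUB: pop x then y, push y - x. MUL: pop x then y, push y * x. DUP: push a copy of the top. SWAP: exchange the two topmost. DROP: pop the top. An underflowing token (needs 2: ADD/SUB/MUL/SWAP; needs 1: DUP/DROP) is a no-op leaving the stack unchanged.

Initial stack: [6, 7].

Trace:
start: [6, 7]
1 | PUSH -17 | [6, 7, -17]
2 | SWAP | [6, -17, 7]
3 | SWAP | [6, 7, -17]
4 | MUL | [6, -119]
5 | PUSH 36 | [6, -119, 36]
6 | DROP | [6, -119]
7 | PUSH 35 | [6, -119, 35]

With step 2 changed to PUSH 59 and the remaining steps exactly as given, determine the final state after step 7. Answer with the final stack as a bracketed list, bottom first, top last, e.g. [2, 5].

[6, 7, -1003, 35]

(re-executing from step 2 with the substitution; state before step 2: [6, 7, -17])
2 | PUSH 59 | [6, 7, -17, 59]
3 | SWAP | [6, 7, 59, -17]
4 | MUL | [6, 7, -1003]
5 | PUSH 36 | [6, 7, -1003, 36]
6 | DROP | [6, 7, -1003]
7 | PUSH 35 | [6, 7, -1003, 35]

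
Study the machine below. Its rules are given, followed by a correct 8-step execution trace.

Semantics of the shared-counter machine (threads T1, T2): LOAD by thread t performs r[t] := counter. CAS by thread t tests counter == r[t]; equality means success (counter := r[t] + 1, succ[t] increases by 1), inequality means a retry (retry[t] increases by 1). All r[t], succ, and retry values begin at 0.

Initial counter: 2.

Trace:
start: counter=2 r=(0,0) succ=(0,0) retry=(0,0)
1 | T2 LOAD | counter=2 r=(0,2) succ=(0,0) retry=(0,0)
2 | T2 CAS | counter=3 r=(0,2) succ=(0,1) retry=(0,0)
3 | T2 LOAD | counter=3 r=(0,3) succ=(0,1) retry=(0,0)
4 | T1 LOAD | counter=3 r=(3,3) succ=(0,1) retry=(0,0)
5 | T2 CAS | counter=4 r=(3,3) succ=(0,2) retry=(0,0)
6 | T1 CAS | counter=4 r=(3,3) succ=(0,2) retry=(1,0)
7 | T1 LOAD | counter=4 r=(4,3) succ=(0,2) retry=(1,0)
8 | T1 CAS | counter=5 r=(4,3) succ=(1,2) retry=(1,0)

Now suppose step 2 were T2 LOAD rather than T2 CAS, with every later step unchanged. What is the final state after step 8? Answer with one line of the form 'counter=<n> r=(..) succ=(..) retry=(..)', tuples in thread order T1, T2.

counter=4 r=(3,2) succ=(1,1) retry=(1,0)

(re-executing from step 2 with the substitution; state before step 2: counter=2 r=(0,2) succ=(0,0) retry=(0,0))
2 | T2 LOAD | counter=2 r=(0,2) succ=(0,0) retry=(0,0)
3 | T2 LOAD | counter=2 r=(0,2) succ=(0,0) retry=(0,0)
4 | T1 LOAD | counter=2 r=(2,2) succ=(0,0) retry=(0,0)
5 | T2 CAS | counter=3 r=(2,2) succ=(0,1) retry=(0,0)
6 | T1 CAS | counter=3 r=(2,2) succ=(0,1) retry=(1,0)
7 | T1 LOAD | counter=3 r=(3,2) succ=(0,1) retry=(1,0)
8 | T1 CAS | counter=4 r=(3,2) succ=(1,1) retry=(1,0)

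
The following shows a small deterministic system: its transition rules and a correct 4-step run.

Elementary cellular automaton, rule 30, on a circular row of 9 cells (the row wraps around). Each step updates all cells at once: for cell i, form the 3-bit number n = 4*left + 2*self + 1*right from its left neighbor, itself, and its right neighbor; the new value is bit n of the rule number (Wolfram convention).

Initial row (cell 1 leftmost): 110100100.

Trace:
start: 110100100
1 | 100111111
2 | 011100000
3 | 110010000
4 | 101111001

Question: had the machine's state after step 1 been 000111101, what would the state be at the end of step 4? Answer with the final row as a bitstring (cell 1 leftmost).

state after step 1 := 000111101
2 | 101100001
3 | 001010011
4 | 111011110

111011110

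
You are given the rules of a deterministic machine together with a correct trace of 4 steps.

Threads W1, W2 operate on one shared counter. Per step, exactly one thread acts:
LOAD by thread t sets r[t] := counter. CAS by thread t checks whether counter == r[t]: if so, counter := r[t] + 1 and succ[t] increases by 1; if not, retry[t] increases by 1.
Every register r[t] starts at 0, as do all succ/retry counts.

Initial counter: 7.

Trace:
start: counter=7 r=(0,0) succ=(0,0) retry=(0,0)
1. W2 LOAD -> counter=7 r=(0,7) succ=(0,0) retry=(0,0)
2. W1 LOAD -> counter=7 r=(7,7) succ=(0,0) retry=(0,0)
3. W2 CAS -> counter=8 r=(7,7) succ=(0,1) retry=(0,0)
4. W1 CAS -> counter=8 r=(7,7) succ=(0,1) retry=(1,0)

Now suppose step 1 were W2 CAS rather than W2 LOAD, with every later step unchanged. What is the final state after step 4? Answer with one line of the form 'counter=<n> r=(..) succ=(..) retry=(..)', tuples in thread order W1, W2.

(re-executing from step 1 with the substitution; state before step 1: counter=7 r=(0,0) succ=(0,0) retry=(0,0))
1. W2 CAS -> counter=7 r=(0,0) succ=(0,0) retry=(0,1)
2. W1 LOAD -> counter=7 r=(7,0) succ=(0,0) retry=(0,1)
3. W2 CAS -> counter=7 r=(7,0) succ=(0,0) retry=(0,2)
4. W1 CAS -> counter=8 r=(7,0) succ=(1,0) retry=(0,2)

counter=8 r=(7,0) succ=(1,0) retry=(0,2)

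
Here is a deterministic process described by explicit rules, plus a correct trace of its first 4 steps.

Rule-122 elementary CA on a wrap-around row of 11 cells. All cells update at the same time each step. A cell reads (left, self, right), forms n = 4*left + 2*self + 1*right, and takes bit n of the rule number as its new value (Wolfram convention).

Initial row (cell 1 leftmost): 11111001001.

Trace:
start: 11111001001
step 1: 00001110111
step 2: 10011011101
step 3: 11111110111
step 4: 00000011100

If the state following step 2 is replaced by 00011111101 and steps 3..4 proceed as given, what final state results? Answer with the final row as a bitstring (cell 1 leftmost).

01111001111

state after step 2 := 00011111101
step 3: 10110000110
step 4: 01111001111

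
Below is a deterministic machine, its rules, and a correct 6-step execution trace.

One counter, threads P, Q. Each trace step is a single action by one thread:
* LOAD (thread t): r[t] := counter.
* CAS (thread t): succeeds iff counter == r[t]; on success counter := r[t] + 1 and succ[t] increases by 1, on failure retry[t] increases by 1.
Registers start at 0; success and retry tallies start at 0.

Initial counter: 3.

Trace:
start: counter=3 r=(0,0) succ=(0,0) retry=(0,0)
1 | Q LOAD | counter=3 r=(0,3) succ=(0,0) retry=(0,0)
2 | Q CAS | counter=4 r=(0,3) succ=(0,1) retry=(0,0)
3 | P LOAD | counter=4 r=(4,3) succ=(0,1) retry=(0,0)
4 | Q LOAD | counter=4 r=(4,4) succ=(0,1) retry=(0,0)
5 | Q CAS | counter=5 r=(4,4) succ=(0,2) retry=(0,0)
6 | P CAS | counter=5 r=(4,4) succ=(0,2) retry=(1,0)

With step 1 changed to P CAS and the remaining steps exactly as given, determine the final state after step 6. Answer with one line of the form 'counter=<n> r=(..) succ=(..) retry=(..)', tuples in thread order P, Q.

counter=4 r=(3,3) succ=(0,1) retry=(2,1)

(re-executing from step 1 with the substitution; state before step 1: counter=3 r=(0,0) succ=(0,0) retry=(0,0))
1 | P CAS | counter=3 r=(0,0) succ=(0,0) retry=(1,0)
2 | Q CAS | counter=3 r=(0,0) succ=(0,0) retry=(1,1)
3 | P LOAD | counter=3 r=(3,0) succ=(0,0) retry=(1,1)
4 | Q LOAD | counter=3 r=(3,3) succ=(0,0) retry=(1,1)
5 | Q CAS | counter=4 r=(3,3) succ=(0,1) retry=(1,1)
6 | P CAS | counter=4 r=(3,3) succ=(0,1) retry=(2,1)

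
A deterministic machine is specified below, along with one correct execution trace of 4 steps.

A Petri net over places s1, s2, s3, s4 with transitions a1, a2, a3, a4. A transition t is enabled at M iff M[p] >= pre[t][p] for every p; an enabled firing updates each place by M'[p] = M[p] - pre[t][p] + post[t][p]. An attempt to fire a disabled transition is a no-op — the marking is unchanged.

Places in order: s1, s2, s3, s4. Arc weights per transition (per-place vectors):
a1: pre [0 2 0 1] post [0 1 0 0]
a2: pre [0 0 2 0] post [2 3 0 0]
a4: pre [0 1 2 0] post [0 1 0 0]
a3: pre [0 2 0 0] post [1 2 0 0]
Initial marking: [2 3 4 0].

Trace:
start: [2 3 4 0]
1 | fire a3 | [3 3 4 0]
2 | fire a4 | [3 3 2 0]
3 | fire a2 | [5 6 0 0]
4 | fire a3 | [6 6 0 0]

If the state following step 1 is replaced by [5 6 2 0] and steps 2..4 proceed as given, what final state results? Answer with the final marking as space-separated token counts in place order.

state after step 1 := [5 6 2 0]
2 | fire a4 | [5 6 0 0]
3 | fire a2 | [5 6 0 0]
4 | fire a3 | [6 6 0 0]

6 6 0 0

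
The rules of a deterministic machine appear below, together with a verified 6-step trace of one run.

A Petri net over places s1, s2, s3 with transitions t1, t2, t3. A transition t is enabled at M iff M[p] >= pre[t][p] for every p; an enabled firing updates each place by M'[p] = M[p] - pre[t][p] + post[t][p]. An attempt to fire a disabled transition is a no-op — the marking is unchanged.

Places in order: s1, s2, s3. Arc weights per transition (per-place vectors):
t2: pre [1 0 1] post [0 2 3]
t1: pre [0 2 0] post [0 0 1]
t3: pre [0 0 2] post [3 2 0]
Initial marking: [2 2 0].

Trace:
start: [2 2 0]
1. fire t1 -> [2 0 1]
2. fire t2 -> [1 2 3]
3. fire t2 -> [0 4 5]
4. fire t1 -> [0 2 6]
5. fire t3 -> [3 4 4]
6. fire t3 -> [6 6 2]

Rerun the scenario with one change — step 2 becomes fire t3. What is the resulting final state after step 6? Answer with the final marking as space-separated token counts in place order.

(re-executing from step 2 with the substitution; state before step 2: [2 0 1])
2. fire t3 -> [2 0 1]
3. fire t2 -> [1 2 3]
4. fire t1 -> [1 0 4]
5. fire t3 -> [4 2 2]
6. fire t3 -> [7 4 0]

7 4 0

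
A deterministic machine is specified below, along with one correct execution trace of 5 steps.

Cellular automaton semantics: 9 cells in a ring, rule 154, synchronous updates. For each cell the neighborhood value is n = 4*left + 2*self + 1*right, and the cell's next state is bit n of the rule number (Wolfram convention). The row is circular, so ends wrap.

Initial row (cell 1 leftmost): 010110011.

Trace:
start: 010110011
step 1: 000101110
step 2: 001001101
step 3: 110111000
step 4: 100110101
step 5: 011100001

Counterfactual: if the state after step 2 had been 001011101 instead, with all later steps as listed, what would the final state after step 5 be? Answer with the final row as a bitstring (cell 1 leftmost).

state after step 2 := 001011101
step 3: 110011000
step 4: 101110101
step 5: 001100001

001100001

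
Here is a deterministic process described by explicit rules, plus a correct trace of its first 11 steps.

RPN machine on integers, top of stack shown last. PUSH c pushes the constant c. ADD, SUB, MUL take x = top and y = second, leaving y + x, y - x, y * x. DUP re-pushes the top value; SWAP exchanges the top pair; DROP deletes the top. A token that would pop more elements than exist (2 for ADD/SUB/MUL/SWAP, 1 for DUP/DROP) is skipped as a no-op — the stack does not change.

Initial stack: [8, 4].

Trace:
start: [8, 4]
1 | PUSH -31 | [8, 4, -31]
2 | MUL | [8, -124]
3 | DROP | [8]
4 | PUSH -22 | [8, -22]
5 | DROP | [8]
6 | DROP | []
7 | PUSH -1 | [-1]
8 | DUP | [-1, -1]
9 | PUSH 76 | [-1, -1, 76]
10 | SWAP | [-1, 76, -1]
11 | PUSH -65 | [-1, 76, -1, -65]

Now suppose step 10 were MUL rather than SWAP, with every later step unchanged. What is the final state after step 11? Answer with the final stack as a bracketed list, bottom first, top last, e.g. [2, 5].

(re-executing from step 10 with the substitution; state before step 10: [-1, -1, 76])
10 | MUL | [-1, -76]
11 | PUSH -65 | [-1, -76, -65]

[-1, -76, -65]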